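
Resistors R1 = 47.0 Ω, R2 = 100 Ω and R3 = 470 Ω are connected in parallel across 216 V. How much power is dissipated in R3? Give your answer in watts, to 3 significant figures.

99.3 W

R3 sits directly across the source, so P = V²/R with V = 216 V.
P_R3 = V² / R3 = (216)² / 470 Ω = 99.27 W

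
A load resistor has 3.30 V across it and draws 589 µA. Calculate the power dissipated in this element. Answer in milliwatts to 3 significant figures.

1.94 mW

Since both terminal voltage and current are stated, P = V I gives the power in one step.
P = 3.30 V × 0.0005890 A = 0.001944 W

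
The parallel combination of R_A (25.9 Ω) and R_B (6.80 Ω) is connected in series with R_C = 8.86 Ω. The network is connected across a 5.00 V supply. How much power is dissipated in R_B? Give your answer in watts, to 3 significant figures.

Reduce the parallel combination to a single R_p; the circuit then becomes R_p in series with the remaining resistor.
R_p = (25.9×6.80)/(25.9+6.80) = 5.386 Ω
R_total = R_p + 8.86 = 5.386 + 8.86 = 14.25 Ω
I = V / R_total = 5.00 / 14.25 = 0.3510 A
Voltage across the parallel pair: V_p = I × R_p = 0.3510 × 5.386 = 1.890 V
R_B sits across V_p; its power is V_p²/R.
P_R_B = (1.890)² / 6.80 = 0.5255 W

0.525 W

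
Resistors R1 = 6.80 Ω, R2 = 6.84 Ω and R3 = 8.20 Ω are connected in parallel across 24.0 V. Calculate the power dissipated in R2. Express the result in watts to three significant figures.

Every branch has 24.0 V across it, so for R2 the power is simply V²/R.
P_R2 = V² / R2 = (24.0)² / 6.84 Ω = 84.21 W

84.2 W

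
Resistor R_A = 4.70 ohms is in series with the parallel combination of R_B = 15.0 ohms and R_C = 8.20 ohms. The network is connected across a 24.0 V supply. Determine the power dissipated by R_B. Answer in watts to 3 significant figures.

10.8 W

Collapse R_B‖R_C to a single equivalent, reducing the network to two series elements.
R_p = (15.0×8.20)/(15.0+8.20) = 5.302 Ω
R_total = 4.70 + 5.302 = 10.00 Ω
I = V / R_total = 24.0 / 10.00 = 2.400 A
Voltage across the parallel pair: V_p = I × R_p = 2.400 × 5.302 = 12.72 V
R_B is across V_p, so use P = V²/R for that branch.
P_R_B = (12.72)² / 15.0 = 10.79 W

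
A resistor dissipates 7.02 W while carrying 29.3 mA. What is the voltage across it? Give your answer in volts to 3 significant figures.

240 V

Rearranging the power relation for the two known quantities gives V = P / I.
V = 7.02 / 0.02930 = 239.6 V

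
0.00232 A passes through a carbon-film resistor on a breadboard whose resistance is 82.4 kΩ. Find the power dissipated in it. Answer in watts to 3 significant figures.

0.444 W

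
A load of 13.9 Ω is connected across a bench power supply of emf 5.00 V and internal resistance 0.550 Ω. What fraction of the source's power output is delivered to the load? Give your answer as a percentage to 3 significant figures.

Efficiency is P_load / P_total. With a series r and R sharing the same I, P = I²R for each, so η = R/(R+r).
η = R / (R + r) = 13.9 / (13.9 + 0.550) = 0.9619

96.2 %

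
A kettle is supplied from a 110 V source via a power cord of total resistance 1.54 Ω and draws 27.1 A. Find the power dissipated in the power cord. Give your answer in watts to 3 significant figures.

The power cord and load are in series, so the same current flows in both; the loss is I²R_line.
The power cord carries the full 27.1 A.
P_line = I² R_line = (27.10)² × 1.54 = 1131 W

1130 W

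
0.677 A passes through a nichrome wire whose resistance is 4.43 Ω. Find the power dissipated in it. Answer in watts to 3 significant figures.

Current and resistance are given, so P = I²R is the direct form.
P = (0.6770 A)² × 4.43 Ω = 2.030 W

2.03 W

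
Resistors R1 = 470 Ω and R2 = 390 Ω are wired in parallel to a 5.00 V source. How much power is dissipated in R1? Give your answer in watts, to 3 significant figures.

0.0532 W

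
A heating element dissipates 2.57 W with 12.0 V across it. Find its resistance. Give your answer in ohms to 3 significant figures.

Rearranging the power relation for the two known quantities gives R = V² / P.
R = (12.0)² / 2.57 = 56.03 Ω

56.0 Ω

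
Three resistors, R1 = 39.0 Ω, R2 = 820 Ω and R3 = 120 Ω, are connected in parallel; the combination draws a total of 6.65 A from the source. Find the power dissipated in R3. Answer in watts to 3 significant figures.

298 W

We need the common branch voltage; get it from I_total × R_eq, then P = V²/R for the branch.
1/R_eq = 1/39.0 + 1/820 + 1/120 ⇒ R_eq = 28.41 Ω
V = I_total × R_eq = 6.650 × 28.41 = 189.0 V
P_R3 = V² / R3 = (189.0)² / 120 = 297.5 W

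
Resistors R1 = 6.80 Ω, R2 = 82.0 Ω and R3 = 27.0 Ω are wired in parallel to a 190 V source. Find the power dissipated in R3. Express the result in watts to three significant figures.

Every branch has 190 V across it, so for R3 the power is simply V²/R.
P_R3 = V² / R3 = (190)² / 27.0 Ω = 1337 W

1340 W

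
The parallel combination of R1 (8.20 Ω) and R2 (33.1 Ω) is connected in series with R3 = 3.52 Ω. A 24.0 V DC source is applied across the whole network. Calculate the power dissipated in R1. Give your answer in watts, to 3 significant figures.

29.8 W

First find R_p for the parallel pair, then treat R_p + R3 as a series loop.
R_p = (8.20×33.1)/(8.20+33.1) = 6.572 Ω
R_total = R_p + 3.52 = 6.572 + 3.52 = 10.09 Ω
I = V / R_total = 24.0 / 10.09 = 2.378 A
Voltage across the parallel pair: V_p = I × R_p = 2.378 × 6.572 = 15.63 V
R1 has V_p across it, so P = V_p²/R1.
P_R1 = (15.63)² / 8.20 = 29.79 W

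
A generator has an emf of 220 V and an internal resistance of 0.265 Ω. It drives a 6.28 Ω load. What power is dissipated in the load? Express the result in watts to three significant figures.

The internal resistance and the load are in series, so the same I flows through both; get I from ε/(r+R), then I²R for the load.
I = ε / (r + R) = 220 / (0.265 + 6.28) = 33.61 A
P_load = I² R = (33.61)² × 6.28 = 7096 W

7100 W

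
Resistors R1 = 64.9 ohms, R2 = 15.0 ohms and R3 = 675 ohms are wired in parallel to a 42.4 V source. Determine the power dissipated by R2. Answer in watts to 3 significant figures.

120 W

Each parallel branch sees the full supply voltage, so P = V²/R applies directly to the target branch.
P_R2 = V² / R2 = (42.4)² / 15.0 Ω = 119.9 W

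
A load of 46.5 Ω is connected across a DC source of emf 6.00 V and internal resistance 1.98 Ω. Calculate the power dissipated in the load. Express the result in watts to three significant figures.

0.712 W

The internal resistance and the load are in series, so the same I flows through both; get I from ε/(r+R), then I²R for the load.
I = ε / (r + R) = 6.00 / (1.98 + 46.5) = 0.1238 A
P_load = I² R = (0.1238)² × 46.5 = 0.7122 W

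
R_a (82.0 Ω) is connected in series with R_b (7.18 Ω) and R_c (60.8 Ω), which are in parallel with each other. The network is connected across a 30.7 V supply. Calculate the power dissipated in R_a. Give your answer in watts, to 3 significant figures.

9.88 W

First combine the parallel branches into one equivalent R_p, then R_a + R_p is a series pair.
R_p = (7.18×60.8)/(7.18+60.8) = 6.422 Ω
R_total = 82.0 + 6.422 = 88.42 Ω
I = V / R_total = 30.7 / 88.42 = 0.3472 A
R_a is in the main series path, so its power is I²R_a.
P_R_a = (0.3472)² × 82.0 = 9.885 W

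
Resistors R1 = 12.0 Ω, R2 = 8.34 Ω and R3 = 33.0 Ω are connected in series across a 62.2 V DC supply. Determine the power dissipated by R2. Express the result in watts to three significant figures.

Every series element carries the same I. Get I from the total resistance, then P = I² × R2.
R_total = 12.0 + 8.34 + 33.0 = 53.34 Ω
I = V / R_total = 62.2 / 53.34 = 1.166 A
P_R2 = I² × R2 = (1.166)² × 8.34 = 11.34 W

11.3 W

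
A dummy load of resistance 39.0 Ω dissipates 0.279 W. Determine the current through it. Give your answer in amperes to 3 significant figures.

0.0846 A

Inverting the appropriate power form: I = √(P / R).
I = √(0.279 / 39.0) = 0.08458 A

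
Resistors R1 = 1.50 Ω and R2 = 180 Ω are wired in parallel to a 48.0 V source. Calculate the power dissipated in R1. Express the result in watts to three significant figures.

1540 W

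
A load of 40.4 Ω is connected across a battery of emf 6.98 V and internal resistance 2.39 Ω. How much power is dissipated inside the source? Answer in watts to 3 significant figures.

Internal loss is I²r, with I set by the total series resistance r+R.
I = ε / (r + R) = 6.98 / (2.39 + 40.4) = 0.1631 A
P_int = I² r = (0.1631)² × 2.39 = 0.06360 W

0.0636 W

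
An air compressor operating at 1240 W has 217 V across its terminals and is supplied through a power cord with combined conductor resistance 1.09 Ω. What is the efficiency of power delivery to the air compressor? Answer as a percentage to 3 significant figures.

97.2 %

I = P / V = 1240 / 217 = 5.714 A through the power cord.
P_line = I² R_line = (5.714)² × 1.09 = 35.59 W
P_source = P_load + P_line = 1240 + 35.59 = 1276 W
η = P_load / P_source = 1240 / 1276 = 0.9721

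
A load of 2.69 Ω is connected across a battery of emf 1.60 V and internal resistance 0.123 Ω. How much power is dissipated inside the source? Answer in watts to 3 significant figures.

0.0398 W

The source's internal resistance is just another series element carrying I; its dissipation is I²r.
I = ε / (r + R) = 1.60 / (0.123 + 2.69) = 0.5688 A
P_int = I² r = (0.5688)² × 0.123 = 0.03979 W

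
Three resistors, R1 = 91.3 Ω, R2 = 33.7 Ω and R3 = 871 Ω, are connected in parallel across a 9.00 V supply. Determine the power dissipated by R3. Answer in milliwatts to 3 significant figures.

Each parallel branch sees the full supply voltage, so P = V²/R applies directly to the target branch.
P_R3 = V² / R3 = (9.00)² / 871 Ω = 0.09300 W

93.0 mW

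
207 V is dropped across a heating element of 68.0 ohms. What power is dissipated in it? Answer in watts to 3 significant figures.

630 W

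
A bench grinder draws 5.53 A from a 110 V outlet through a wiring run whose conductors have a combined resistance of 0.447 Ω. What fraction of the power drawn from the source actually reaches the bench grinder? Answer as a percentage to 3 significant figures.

97.8 %

The wiring run carries the full 5.53 A.
P_line = I² R_line = (5.530)² × 0.447 = 13.67 W
P_source = V I = 110 × 5.530 = 608.3 W; P_load = 594.6 W
η = P_load / P_source = 594.6 / 608.3 = 0.9775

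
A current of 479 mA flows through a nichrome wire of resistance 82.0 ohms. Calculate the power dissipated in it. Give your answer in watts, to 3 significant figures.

18.8 W

Current and resistance are given, so P = I²R is the direct form.
P = (0.4790 A)² × 82.0 Ω = 18.81 W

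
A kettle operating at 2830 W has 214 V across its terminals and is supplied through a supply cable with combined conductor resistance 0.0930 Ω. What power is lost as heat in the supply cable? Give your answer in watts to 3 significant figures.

16.3 W

Only the current and the line resistance are needed for the I²R loss.
I = P / V = 2830 / 214 = 13.22 A through the supply cable.
P_line = I² R_line = (13.22)² × 0.0930 = 16.26 W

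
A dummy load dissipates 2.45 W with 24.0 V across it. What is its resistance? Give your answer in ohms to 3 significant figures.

235 Ω

From P = V I = I²R = V²/R, with the two given quantities we get R = V² / P.
R = (24.0)² / 2.45 = 235.1 Ω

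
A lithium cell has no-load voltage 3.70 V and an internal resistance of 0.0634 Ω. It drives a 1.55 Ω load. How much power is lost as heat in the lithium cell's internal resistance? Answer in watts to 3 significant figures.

0.333 W

The source's internal resistance is just another series element carrying I; its dissipation is I²r.
I = ε / (r + R) = 3.70 / (0.0634 + 1.55) = 2.293 A
P_int = I² r = (2.293)² × 0.0634 = 0.3334 W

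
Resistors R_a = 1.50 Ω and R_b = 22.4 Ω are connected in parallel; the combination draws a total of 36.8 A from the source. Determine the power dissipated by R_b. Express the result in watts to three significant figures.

119 W

Parallel branches share V, not I — compute V via R_eq, then use V²/R for the target branch.
1/R_eq = 1/1.50 + 1/22.4 ⇒ R_eq = 1.406 Ω
V = I_total × R_eq = 36.80 × 1.406 = 51.74 V
P_R_b = V² / R_b = (51.74)² / 22.4 = 119.5 W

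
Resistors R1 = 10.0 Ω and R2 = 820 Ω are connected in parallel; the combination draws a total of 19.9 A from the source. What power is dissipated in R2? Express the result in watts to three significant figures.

We need the common branch voltage; get it from I_total × R_eq, then P = V²/R for the branch.
1/R_eq = 1/10.0 + 1/820 ⇒ R_eq = 9.880 Ω
V = I_total × R_eq = 19.90 × 9.880 = 196.6 V
P_R2 = V² / R2 = (196.6)² / 820 = 47.14 W

47.1 W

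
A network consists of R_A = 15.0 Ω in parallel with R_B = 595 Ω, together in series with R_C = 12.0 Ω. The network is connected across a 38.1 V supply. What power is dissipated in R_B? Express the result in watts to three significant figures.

0.736 W

Reduce the parallel combination to a single R_p; the circuit then becomes R_p in series with the remaining resistor.
R_p = (15.0×595)/(15.0+595) = 14.63 Ω
R_total = R_p + 12.0 = 14.63 + 12.0 = 26.63 Ω
I = V / R_total = 38.1 / 26.63 = 1.431 A
Voltage across the parallel pair: V_p = I × R_p = 1.431 × 14.63 = 20.93 V
R_B has V_p across it, so P = V_p²/R_B.
P_R_B = (20.93)² / 595 = 0.7364 W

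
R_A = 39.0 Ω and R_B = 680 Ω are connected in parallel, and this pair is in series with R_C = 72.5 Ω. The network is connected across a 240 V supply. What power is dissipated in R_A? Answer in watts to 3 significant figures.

Combine R_A and R_B into their parallel equivalent first, reducing the network to two series resistors.
R_p = (39.0×680)/(39.0+680) = 36.88 Ω
R_total = R_p + 72.5 = 36.88 + 72.5 = 109.4 Ω
I = V / R_total = 240 / 109.4 = 2.194 A
Voltage across the parallel pair: V_p = I × R_p = 2.194 × 36.88 = 80.93 V
R_A has V_p across it, so P = V_p²/R_A.
P_R_A = (80.93)² / 39.0 = 167.9 W

168 W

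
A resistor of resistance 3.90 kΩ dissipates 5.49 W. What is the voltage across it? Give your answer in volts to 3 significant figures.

146 V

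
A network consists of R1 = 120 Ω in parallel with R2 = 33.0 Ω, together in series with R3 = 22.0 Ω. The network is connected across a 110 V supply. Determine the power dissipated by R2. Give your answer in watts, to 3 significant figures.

Reduce the parallel combination to a single R_p; the circuit then becomes R_p in series with the remaining resistor.
R_p = (120×33.0)/(120+33.0) = 25.88 Ω
R_total = R_p + 22.0 = 25.88 + 22.0 = 47.88 Ω
I = V / R_total = 110 / 47.88 = 2.297 A
Voltage across the parallel pair: V_p = I × R_p = 2.297 × 25.88 = 59.46 V
R2 has V_p across it, so P = V_p²/R2.
P_R2 = (59.46)² / 33.0 = 107.1 W

107 W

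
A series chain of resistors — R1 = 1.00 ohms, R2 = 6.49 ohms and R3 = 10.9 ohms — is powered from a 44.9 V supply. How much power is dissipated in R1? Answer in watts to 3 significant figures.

5.96 W

In a series string the same current flows through every resistor — find that current, then P = I²R for the one we want.
R_total = 1.00 + 6.49 + 10.9 = 18.39 Ω
I = V / R_total = 44.9 / 18.39 = 2.442 A
P_R1 = I² × R1 = (2.442)² × 1.00 = 5.961 W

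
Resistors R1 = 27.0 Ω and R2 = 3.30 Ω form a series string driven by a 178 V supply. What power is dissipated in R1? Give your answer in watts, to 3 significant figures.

932 W

Since the resistors are in series they all carry the loop current I = V/R_total; the power in any one is I²R.
R_total = 27.0 + 3.30 = 30.30 Ω
I = V / R_total = 178 / 30.30 = 5.875 A
P_R1 = I² × R1 = (5.875)² × 27.0 = 931.8 W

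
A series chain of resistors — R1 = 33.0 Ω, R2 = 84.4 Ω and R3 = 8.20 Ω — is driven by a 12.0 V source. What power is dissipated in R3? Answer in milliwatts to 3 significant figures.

Since the resistors are in series they all carry the loop current I = V/R_total; the power in any one is I²R.
R_total = 33.0 + 84.4 + 8.20 = 125.6 Ω
I = V / R_total = 12.0 / 125.6 = 0.09554 A
P_R3 = I² × R3 = (0.09554)² × 8.20 = 0.07485 W

74.9 mW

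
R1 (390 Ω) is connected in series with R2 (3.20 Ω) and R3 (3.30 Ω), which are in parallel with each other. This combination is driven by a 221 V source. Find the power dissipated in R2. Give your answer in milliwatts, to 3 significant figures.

263 mW

First combine the parallel branches into one equivalent R_p, then R1 + R_p is a series pair.
R_p = (3.20×3.30)/(3.20+3.30) = 1.625 Ω
R_total = 390 + 1.625 = 391.6 Ω
I = V / R_total = 221 / 391.6 = 0.5643 A
Voltage across the parallel pair: V_p = I × R_p = 0.5643 × 1.625 = 0.9168 V
R2 sees V_p directly, so P = V_p² / R2.
P_R2 = (0.9168)² / 3.20 = 0.2627 W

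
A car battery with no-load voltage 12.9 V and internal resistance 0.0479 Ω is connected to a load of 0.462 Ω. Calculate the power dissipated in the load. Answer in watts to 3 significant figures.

With r and R in series, I = ε/(r+R); the load dissipates I²R.
I = ε / (r + R) = 12.9 / (0.0479 + 0.462) = 25.30 A
P_load = I² R = (25.30)² × 0.462 = 295.7 W

296 W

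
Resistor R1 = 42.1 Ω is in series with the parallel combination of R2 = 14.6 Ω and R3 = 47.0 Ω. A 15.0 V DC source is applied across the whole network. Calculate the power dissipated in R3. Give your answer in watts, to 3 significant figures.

Collapse R2‖R3 to a single equivalent, reducing the network to two series elements.
R_p = (14.6×47.0)/(14.6+47.0) = 11.14 Ω
R_total = 42.1 + 11.14 = 53.24 Ω
I = V / R_total = 15.0 / 53.24 = 0.2817 A
Voltage across the parallel pair: V_p = I × R_p = 0.2817 × 11.14 = 3.139 V
With V_p across R3, its power is V_p²/R3.
P_R3 = (3.139)² / 47.0 = 0.2096 W

0.210 W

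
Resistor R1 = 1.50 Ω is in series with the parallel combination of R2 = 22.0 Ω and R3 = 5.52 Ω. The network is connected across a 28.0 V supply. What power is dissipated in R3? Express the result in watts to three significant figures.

First combine the parallel branches into one equivalent R_p, then R1 + R_p is a series pair.
R_p = (22.0×5.52)/(22.0+5.52) = 4.413 Ω
R_total = 1.50 + 4.413 = 5.913 Ω
I = V / R_total = 28.0 / 5.913 = 4.735 A
Voltage across the parallel pair: V_p = I × R_p = 4.735 × 4.413 = 20.90 V
R3 sees V_p directly, so P = V_p² / R3.
P_R3 = (20.90)² / 5.52 = 79.11 W

79.1 W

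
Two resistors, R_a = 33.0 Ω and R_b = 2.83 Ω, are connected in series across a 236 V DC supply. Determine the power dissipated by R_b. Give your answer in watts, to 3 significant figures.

123 W

In a series string the same current flows through every resistor — find that current, then P = I²R for the one we want.
R_total = 33.0 + 2.83 = 35.83 Ω
I = V / R_total = 236 / 35.83 = 6.587 A
P_R_b = I² × R_b = (6.587)² × 2.83 = 122.8 W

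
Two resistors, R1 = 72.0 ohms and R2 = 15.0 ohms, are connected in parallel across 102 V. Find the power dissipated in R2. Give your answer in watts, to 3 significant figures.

Parallel branches share the same voltage; P = V²/R gives the branch power in one step.
P_R2 = V² / R2 = (102)² / 15.0 Ω = 693.6 W

694 W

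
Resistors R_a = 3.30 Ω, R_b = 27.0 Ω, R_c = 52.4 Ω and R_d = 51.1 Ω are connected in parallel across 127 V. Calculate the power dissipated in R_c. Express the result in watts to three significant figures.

The supply voltage appears across each parallel branch — just use P = V²/R_c.
P_R_c = V² / R_c = (127)² / 52.4 Ω = 307.8 W

308 W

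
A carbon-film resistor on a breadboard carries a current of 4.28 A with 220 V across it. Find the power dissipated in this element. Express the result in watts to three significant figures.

Since both terminal voltage and current are stated, P = V I gives the power in one step.
P = 220 V × 4.280 A = 941.6 W

942 W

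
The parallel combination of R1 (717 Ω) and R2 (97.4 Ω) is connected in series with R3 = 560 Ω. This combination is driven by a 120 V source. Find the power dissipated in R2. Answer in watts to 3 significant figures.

2.61 W

First find R_p for the parallel pair, then treat R_p + R3 as a series loop.
R_p = (717×97.4)/(717+97.4) = 85.75 Ω
R_total = R_p + 560 = 85.75 + 560 = 645.8 Ω
I = V / R_total = 120 / 645.8 = 0.1858 A
Voltage across the parallel pair: V_p = I × R_p = 0.1858 × 85.75 = 15.94 V
Use P = V²/R for R2 with V = V_p.
P_R2 = (15.94)² / 97.4 = 2.607 W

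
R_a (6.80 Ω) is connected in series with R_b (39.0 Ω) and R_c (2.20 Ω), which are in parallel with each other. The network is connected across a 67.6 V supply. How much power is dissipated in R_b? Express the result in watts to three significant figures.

6.44 W

First combine the parallel branches into one equivalent R_p, then R_a + R_p is a series pair.
R_p = (39.0×2.20)/(39.0+2.20) = 2.083 Ω
R_total = 6.80 + 2.083 = 8.883 Ω
I = V / R_total = 67.6 / 8.883 = 7.610 A
Voltage across the parallel pair: V_p = I × R_p = 7.610 × 2.083 = 15.85 V
R_b is across V_p, so use P = V²/R for that branch.
P_R_b = (15.85)² / 39.0 = 6.441 W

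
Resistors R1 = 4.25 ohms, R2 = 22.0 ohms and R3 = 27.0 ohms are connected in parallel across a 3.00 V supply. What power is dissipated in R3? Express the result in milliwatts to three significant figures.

333 mW

Parallel branches share the same voltage; P = V²/R gives the branch power in one step.
P_R3 = V² / R3 = (3.00)² / 27.0 Ω = 0.3333 W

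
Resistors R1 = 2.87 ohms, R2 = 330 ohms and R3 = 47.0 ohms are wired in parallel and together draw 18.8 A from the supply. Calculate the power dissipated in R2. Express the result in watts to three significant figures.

Parallel branches share V, not I — compute V via R_eq, then use V²/R for the target branch.
1/R_eq = 1/2.87 + 1/330 + 1/47.0 ⇒ R_eq = 2.683 Ω
V = I_total × R_eq = 18.80 × 2.683 = 50.44 V
P_R2 = V² / R2 = (50.44)² / 330 = 7.709 W

7.71 W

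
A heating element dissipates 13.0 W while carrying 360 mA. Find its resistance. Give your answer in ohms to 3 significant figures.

Inverting the appropriate power form: R = P / I².
R = 13.0 / (0.3600)² = 100.3 Ω

100 Ω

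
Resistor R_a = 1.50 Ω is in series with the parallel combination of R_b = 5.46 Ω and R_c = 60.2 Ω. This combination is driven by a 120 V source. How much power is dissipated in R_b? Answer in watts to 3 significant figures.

1560 W

First combine the parallel branches into one equivalent R_p, then R_a + R_p is a series pair.
R_p = (5.46×60.2)/(5.46+60.2) = 5.006 Ω
R_total = 1.50 + 5.006 = 6.506 Ω
I = V / R_total = 120 / 6.506 = 18.44 A
Voltage across the parallel pair: V_p = I × R_p = 18.44 × 5.006 = 92.33 V
With V_p across R_b, its power is V_p²/R_b.
P_R_b = (92.33)² / 5.46 = 1561 W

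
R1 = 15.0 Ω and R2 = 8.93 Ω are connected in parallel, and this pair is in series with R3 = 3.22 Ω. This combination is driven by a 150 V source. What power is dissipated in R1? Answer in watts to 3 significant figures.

Reduce the parallel combination to a single R_p; the circuit then becomes R_p in series with the remaining resistor.
R_p = (15.0×8.93)/(15.0+8.93) = 5.598 Ω
R_total = R_p + 3.22 = 5.598 + 3.22 = 8.818 Ω
I = V / R_total = 150 / 8.818 = 17.01 A
Voltage across the parallel pair: V_p = I × R_p = 17.01 × 5.598 = 95.22 V
Use P = V²/R for R1 with V = V_p.
P_R1 = (95.22)² / 15.0 = 604.5 W

604 W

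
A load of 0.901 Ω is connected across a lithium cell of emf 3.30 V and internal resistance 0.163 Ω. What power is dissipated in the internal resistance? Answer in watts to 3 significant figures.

r is in series with the load, so it carries the full circuit current — the loss in it is I²r.
I = ε / (r + R) = 3.30 / (0.163 + 0.901) = 3.102 A
P_int = I² r = (3.102)² × 0.163 = 1.568 W

1.57 W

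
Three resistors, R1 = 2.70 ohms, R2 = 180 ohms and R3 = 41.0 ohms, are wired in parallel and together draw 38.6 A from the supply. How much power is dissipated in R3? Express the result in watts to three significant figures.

227 W

Parallel branches share V, not I — compute V via R_eq, then use V²/R for the target branch.
1/R_eq = 1/2.70 + 1/180 + 1/41.0 ⇒ R_eq = 2.498 Ω
V = I_total × R_eq = 38.60 × 2.498 = 96.42 V
P_R3 = V² / R3 = (96.42)² / 41.0 = 226.8 W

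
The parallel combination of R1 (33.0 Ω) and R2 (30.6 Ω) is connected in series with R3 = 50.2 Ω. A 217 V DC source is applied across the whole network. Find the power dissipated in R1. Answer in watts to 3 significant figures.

82.4 W

Combine R1 and R2 into their parallel equivalent first, reducing the network to two series resistors.
R_p = (33.0×30.6)/(33.0+30.6) = 15.88 Ω
R_total = R_p + 50.2 = 15.88 + 50.2 = 66.08 Ω
I = V / R_total = 217 / 66.08 = 3.284 A
Voltage across the parallel pair: V_p = I × R_p = 3.284 × 15.88 = 52.14 V
Use P = V²/R for R1 with V = V_p.
P_R1 = (52.14)² / 33.0 = 82.39 W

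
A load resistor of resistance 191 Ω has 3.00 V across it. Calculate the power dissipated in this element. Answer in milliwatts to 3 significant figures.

With V across and R both known, P = V²/R gives the dissipation directly.
P = (3.00 V)² / 191 Ω = 0.04712 W

47.1 mW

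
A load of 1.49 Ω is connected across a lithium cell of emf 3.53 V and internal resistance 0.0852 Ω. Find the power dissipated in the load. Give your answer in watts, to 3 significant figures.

7.48 W

The internal resistance and the load are in series, so the same I flows through both; get I from ε/(r+R), then I²R for the load.
I = ε / (r + R) = 3.53 / (0.0852 + 1.49) = 2.241 A
P_load = I² R = (2.241)² × 1.49 = 7.483 W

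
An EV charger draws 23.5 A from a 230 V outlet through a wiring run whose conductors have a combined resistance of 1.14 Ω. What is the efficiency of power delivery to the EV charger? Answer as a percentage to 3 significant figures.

88.4 %

The wiring run carries the full 23.5 A.
P_line = I² R_line = (23.50)² × 1.14 = 629.6 W
P_source = V I = 230 × 23.50 = 5405 W; P_load = 4775 W
η = P_load / P_source = 4775 / 5405 = 0.8835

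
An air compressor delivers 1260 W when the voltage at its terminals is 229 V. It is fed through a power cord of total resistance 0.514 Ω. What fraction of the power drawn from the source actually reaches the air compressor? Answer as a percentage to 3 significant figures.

I = P / V = 1260 / 229 = 5.502 A through the power cord.
P_line = I² R_line = (5.502)² × 0.514 = 15.56 W
P_source = P_load + P_line = 1260 + 15.56 = 1276 W
η = P_load / P_source = 1260 / 1276 = 0.9878

98.8 %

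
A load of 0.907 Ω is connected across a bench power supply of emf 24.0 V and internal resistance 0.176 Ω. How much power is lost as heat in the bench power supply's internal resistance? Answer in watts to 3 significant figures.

r is in series with the load, so it carries the full circuit current — the loss in it is I²r.
I = ε / (r + R) = 24.0 / (0.176 + 0.907) = 22.16 A
P_int = I² r = (22.16)² × 0.176 = 86.43 W

86.4 W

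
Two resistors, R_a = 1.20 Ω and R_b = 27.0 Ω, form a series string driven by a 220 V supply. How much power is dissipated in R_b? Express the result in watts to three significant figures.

1640 W

The current is common to all series resistors; compute it, then apply P = I²R for the target.
R_total = 1.20 + 27.0 = 28.20 Ω
I = V / R_total = 220 / 28.20 = 7.801 A
P_R_b = I² × R_b = (7.801)² × 27.0 = 1643 W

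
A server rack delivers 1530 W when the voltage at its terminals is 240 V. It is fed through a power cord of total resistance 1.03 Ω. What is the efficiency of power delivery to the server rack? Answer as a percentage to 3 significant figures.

I = P / V = 1530 / 240 = 6.375 A through the power cord.
P_line = I² R_line = (6.375)² × 1.03 = 41.86 W
P_source = P_load + P_line = 1530 + 41.86 = 1572 W
η = P_load / P_source = 1530 / 1572 = 0.9734

97.3 %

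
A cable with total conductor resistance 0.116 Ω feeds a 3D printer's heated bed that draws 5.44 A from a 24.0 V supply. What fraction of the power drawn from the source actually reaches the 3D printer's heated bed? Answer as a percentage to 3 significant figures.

The cable carries the full 5.44 A.
P_line = I² R_line = (5.440)² × 0.116 = 3.433 W
P_source = V I = 24.0 × 5.440 = 130.6 W; P_load = 127.1 W
η = P_load / P_source = 127.1 / 130.6 = 0.9737

97.4 %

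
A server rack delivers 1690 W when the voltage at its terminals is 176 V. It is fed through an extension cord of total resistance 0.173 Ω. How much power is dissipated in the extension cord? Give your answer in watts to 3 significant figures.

The extension cord and load are in series, so the same current flows in both; the loss is I²R_line.
I = P / V = 1690 / 176 = 9.602 A through the extension cord.
P_line = I² R_line = (9.602)² × 0.173 = 15.95 W

16.0 W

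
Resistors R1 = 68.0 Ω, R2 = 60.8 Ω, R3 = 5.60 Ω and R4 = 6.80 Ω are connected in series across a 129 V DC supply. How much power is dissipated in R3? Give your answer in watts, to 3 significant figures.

In a series string the same current flows through every resistor — find that current, then P = I²R for the one we want.
R_total = 68.0 + 60.8 + 5.60 + 6.80 = 141.2 Ω
I = V / R_total = 129 / 141.2 = 0.9136 A
P_R3 = I² × R3 = (0.9136)² × 5.60 = 4.674 W

4.67 W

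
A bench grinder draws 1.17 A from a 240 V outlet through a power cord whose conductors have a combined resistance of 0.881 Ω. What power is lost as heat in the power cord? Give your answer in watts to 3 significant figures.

1.21 W

The power cord is a series resistance carrying the load current; its dissipation is I²R_line.
The power cord carries the full 1.17 A.
P_line = I² R_line = (1.170)² × 0.881 = 1.206 W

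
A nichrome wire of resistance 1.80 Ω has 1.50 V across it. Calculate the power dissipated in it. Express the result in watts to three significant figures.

We know the drop across the element and its resistance — P = V²/R, one step.
P = (1.50 V)² / 1.80 Ω = 1.250 W

1.25 W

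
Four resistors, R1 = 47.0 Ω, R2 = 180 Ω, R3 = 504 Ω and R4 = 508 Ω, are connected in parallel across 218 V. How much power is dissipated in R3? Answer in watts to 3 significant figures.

94.3 W

Parallel branches share the same voltage; P = V²/R gives the branch power in one step.
P_R3 = V² / R3 = (218)² / 504 Ω = 94.29 W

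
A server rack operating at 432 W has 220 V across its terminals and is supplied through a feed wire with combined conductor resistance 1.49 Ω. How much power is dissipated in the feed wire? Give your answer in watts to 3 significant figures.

Line loss is just I²R for the cable — we know both I and R_line directly.
I = P / V = 432 / 220 = 1.964 A through the feed wire.
P_line = I² R_line = (1.964)² × 1.49 = 5.745 W

5.75 W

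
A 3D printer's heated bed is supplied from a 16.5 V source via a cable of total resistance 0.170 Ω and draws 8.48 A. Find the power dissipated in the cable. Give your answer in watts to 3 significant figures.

Line loss is just I²R for the cable — we know both I and R_line directly.
The cable carries the full 8.48 A.
P_line = I² R_line = (8.480)² × 0.170 = 12.22 W

12.2 W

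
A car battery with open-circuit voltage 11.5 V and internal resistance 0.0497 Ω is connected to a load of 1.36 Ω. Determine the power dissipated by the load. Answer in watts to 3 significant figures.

90.5 W

The internal resistance and the load are in series, so the same I flows through both; get I from ε/(r+R), then I²R for the load.
I = ε / (r + R) = 11.5 / (0.0497 + 1.36) = 8.158 A
P_load = I² R = (8.158)² × 1.36 = 90.51 W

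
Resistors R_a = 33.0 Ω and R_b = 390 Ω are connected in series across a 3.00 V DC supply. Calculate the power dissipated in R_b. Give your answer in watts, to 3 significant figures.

0.0196 W

The current is common to all series resistors; compute it, then apply P = I²R for the target.
R_total = 33.0 + 390 = 423.0 Ω
I = V / R_total = 3.00 / 423.0 = 0.007092 A
P_R_b = I² × R_b = (0.007092)² × 390 = 0.01962 W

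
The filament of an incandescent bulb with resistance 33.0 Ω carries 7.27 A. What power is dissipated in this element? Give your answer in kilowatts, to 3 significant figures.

1.74 kW

The current through and the resistance of the element are both given; use P = I²R.
P = (7.270 A)² × 33.0 Ω = 1744 W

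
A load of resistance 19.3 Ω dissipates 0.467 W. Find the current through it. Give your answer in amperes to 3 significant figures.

Rearranging the power relation for the two known quantities gives I = √(P / R).
I = √(0.467 / 19.3) = 0.1556 A

0.156 A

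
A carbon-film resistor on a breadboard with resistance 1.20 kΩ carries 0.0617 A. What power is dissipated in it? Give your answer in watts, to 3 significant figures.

4.57 W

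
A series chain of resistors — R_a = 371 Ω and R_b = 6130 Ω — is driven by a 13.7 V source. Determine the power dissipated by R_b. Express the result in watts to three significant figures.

Series elements share the same current, so find I first, then use P = I²R.
R_total = 371 + 6130 = 6501 Ω
I = V / R_total = 13.7 / 6501 = 0.002107 A
P_R_b = I² × R_b = (0.002107)² × 6130 = 0.02722 W

0.0272 W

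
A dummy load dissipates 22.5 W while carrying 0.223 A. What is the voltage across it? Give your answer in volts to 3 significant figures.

From P = V I = I²R = V²/R, with the two given quantities we get V = P / I.
V = 22.5 / 0.2230 = 100.9 V

101 V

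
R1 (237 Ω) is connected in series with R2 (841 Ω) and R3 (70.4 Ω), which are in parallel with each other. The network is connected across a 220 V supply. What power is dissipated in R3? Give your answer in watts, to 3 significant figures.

Collapse R2‖R3 to a single equivalent, reducing the network to two series elements.
R_p = (841×70.4)/(841+70.4) = 64.96 Ω
R_total = 237 + 64.96 = 302.0 Ω
I = V / R_total = 220 / 302.0 = 0.7286 A
Voltage across the parallel pair: V_p = I × R_p = 0.7286 × 64.96 = 47.33 V
With V_p across R3, its power is V_p²/R3.
P_R3 = (47.33)² / 70.4 = 31.82 W

31.8 W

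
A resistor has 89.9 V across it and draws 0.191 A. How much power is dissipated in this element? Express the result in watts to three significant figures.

17.2 W

With V and I both given, power follows immediately from P = V I.
P = 89.9 V × 0.1910 A = 17.17 W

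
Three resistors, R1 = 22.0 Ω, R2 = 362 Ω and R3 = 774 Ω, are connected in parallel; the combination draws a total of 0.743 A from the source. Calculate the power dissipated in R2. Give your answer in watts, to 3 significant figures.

Parallel branches share V, not I — compute V via R_eq, then use V²/R for the target branch.
1/R_eq = 1/22.0 + 1/362 + 1/774 ⇒ R_eq = 20.20 Ω
V = I_total × R_eq = 0.7430 × 20.20 = 15.01 V
P_R2 = V² / R2 = (15.01)² / 362 = 0.6222 W

0.622 W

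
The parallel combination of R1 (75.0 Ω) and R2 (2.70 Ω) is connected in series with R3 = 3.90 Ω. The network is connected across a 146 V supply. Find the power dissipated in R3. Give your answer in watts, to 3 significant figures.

Combine R1 and R2 into their parallel equivalent first, reducing the network to two series resistors.
R_p = (75.0×2.70)/(75.0+2.70) = 2.606 Ω
R_total = R_p + 3.90 = 2.606 + 3.90 = 6.506 Ω
I = V / R_total = 146 / 6.506 = 22.44 A
R3 is the series element, so its power is I²R.
P_R3 = (22.44)² × 3.90 = 1964 W

1960 W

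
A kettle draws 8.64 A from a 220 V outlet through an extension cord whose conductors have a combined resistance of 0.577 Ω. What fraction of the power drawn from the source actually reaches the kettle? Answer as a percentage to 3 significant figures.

The extension cord carries the full 8.64 A.
P_line = I² R_line = (8.640)² × 0.577 = 43.07 W
P_source = V I = 220 × 8.640 = 1901 W; P_load = 1858 W
η = P_load / P_source = 1858 / 1901 = 0.9773

97.7 %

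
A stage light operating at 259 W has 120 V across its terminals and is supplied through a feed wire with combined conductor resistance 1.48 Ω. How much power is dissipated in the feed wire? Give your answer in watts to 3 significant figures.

6.89 W

Only the current and the line resistance are needed for the I²R loss.
I = P / V = 259 / 120 = 2.158 A through the feed wire.
P_line = I² R_line = (2.158)² × 1.48 = 6.894 W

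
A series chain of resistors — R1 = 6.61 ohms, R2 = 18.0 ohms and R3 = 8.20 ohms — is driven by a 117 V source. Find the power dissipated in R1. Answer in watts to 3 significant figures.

Every series element carries the same I. Get I from the total resistance, then P = I² × R1.
R_total = 6.61 + 18.0 + 8.20 = 32.81 Ω
I = V / R_total = 117 / 32.81 = 3.566 A
P_R1 = I² × R1 = (3.566)² × 6.61 = 84.05 W

84.1 W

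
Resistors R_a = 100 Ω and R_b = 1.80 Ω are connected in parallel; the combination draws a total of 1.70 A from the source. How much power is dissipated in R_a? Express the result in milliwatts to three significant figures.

Parallel branches share V, not I — compute V via R_eq, then use V²/R for the target branch.
1/R_eq = 1/100 + 1/1.80 ⇒ R_eq = 1.768 Ω
V = I_total × R_eq = 1.700 × 1.768 = 3.006 V
P_R_a = V² / R_a = (3.006)² / 100 = 0.09035 W

90.4 mW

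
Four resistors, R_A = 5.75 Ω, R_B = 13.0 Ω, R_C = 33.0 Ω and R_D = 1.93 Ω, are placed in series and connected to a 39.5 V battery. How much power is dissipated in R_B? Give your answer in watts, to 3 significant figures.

Every series element carries the same I. Get I from the total resistance, then P = I² × R_B.
R_total = 5.75 + 13.0 + 33.0 + 1.93 = 53.68 Ω
I = V / R_total = 39.5 / 53.68 = 0.7358 A
P_R_B = I² × R_B = (0.7358)² × 13.0 = 7.039 W

7.04 W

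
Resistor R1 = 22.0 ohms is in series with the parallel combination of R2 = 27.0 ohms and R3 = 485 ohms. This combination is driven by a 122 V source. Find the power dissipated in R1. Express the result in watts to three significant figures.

145 W

Collapse R2‖R3 to a single equivalent, reducing the network to two series elements.
R_p = (27.0×485)/(27.0+485) = 25.58 Ω
R_total = 22.0 + 25.58 = 47.58 Ω
I = V / R_total = 122 / 47.58 = 2.564 A
All the current flows through R1; use P = I²R.
P_R1 = (2.564)² × 22.0 = 144.7 W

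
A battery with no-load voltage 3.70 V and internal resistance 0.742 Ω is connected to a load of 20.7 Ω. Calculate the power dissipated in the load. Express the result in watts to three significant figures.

0.616 W

Load and internal resistance form a series loop — compute the loop current, then the load power via I²R.
I = ε / (r + R) = 3.70 / (0.742 + 20.7) = 0.1726 A
P_load = I² R = (0.1726)² × 20.7 = 0.6164 W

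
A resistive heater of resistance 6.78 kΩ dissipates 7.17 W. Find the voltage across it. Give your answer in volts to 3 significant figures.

220 V

Inverting the appropriate power form: V = √(P R).
V = √(7.17 × 6780) = 220.5 V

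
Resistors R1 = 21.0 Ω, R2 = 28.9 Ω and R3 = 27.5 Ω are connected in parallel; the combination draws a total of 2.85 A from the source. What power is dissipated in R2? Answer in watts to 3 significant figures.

20.0 W

We need the common branch voltage; get it from I_total × R_eq, then P = V²/R for the branch.
1/R_eq = 1/21.0 + 1/28.9 + 1/27.5 ⇒ R_eq = 8.433 Ω
V = I_total × R_eq = 2.850 × 8.433 = 24.03 V
P_R2 = V² / R2 = (24.03)² / 28.9 = 19.99 W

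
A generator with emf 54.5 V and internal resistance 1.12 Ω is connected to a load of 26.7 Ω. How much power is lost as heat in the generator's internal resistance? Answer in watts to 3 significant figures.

r is in series with the load, so it carries the full circuit current — the loss in it is I²r.
I = ε / (r + R) = 54.5 / (1.12 + 26.7) = 1.959 A
P_int = I² r = (1.959)² × 1.12 = 4.298 W

4.30 W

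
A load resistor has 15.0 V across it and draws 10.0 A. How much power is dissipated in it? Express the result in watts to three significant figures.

Both the voltage across and the current through the element are known, so P = V I applies directly.
P = 15.0 V × 10.00 A = 150.0 W

150 W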